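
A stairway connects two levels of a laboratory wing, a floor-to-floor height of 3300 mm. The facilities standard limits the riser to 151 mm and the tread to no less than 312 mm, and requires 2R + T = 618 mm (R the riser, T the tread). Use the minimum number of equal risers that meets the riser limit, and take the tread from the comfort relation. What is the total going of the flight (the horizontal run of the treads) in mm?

6678 mm

At most 151 each: 3300/151 = 21.85, giving 22 risers.
R = 3300 ÷ 22 = 150 mm.
From 2R + T = 618: T = 618 − 300 = 318 mm.
22 risers give 21 treads; going = 21 × 318 = 6678 mm.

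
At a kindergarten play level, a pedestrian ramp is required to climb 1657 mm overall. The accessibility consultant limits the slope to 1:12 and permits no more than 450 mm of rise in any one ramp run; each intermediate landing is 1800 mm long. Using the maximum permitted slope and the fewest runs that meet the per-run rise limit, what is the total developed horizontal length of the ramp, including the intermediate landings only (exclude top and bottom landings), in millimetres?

25284 mm

⌈1657/450⌉ = 4 ramp runs. That means 3 intermediate landings.
Horizontal run for 1657 mm of rise at 1:12 is 1657 × 12 = 19884 mm.
3 intermediate landings contribute 3 × 1800 = 5400 mm.
Total developed length = 19884 + 5400 = 25284 mm.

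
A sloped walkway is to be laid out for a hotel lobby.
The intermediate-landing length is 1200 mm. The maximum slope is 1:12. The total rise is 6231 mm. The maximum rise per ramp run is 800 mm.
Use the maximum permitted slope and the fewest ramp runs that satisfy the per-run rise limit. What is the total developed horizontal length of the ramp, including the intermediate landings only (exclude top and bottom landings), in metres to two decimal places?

83.17 m

6231 / 800 = 7.789 → round up to 8 ramp runs. That means 7 intermediate landings.
Ramp run (horizontal) at 1:12: 6231 × 12 = 74772 mm.
7 intermediate landings contribute 7 × 1200 = 8400 mm.
Total developed length = 74772 + 8400 = 83172 mm.
= 83.17 m.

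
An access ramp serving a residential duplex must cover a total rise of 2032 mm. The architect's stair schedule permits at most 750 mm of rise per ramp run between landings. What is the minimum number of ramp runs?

⌈2032/750⌉ = 3 ramp runs.

3 runs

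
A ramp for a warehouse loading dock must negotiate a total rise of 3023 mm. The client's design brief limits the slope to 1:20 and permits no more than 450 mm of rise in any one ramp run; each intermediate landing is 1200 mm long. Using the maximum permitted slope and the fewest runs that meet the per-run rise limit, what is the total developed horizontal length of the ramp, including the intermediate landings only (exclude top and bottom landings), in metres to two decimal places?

⌈3023/450⌉ = 7 ramp runs. That means 6 intermediate landings.
Ramp run (horizontal) at 1:20: 3023 × 20 = 60460 mm.
6 intermediate landings contribute 6 × 1200 = 7200 mm.
Total developed length = 60460 + 7200 = 67660 mm.
= 67.66 m.

67.66 m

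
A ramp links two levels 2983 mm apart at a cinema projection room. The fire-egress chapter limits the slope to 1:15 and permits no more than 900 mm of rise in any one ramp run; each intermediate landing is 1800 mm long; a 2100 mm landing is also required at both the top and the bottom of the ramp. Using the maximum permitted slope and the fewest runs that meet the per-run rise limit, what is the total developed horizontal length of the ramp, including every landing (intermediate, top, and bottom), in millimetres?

54345 mm

2983 / 900 = 3.31, so 4 ramp runs are needed. That means 3 intermediate landings.
Horizontal run for 2983 mm of rise at 1:15 is 2983 × 15 = 44745 mm.
3 intermediate landings contribute 3 × 1800 = 5400 mm.
Top and bottom landings: 2 × 2100 = 4200 mm.
Total = 44745 + 5400 + 4200 = 54345 mm.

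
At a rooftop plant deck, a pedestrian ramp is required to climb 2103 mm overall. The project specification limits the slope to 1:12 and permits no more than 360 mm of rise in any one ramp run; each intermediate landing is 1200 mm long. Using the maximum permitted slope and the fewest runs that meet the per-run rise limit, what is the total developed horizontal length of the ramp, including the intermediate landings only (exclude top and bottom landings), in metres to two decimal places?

31.24 m

2103 / 360 = 5.84, so 6 ramp runs are needed. That means 5 intermediate landings.
Horizontal run for 2103 mm of rise at 1:12 is 2103 × 12 = 25236 mm.
5 intermediate landings contribute 5 × 1200 = 6000 mm.
Total developed length = 25236 + 6000 = 31236 mm.
= 31.24 m.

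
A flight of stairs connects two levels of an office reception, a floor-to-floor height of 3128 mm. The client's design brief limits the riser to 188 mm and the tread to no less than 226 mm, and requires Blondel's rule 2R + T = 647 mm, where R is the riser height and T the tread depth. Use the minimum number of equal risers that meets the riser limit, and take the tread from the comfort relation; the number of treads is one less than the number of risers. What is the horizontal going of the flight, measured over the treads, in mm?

3128 / 188 = 16.64, so 17 risers are needed.
R = 3128 ÷ 17 = 184 mm.
From 2R + T = 647: T = 647 − 368 = 279 mm.
Treads = 17 − 1 = 16; going = 16 × 279 = 4464 mm.

4464 mm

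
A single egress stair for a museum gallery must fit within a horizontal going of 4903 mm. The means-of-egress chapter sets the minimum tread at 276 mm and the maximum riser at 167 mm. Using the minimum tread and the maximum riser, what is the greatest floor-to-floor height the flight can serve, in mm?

3006 mm

Treads that fit: ⌊4903 / 276⌋ = 17.
Risers = treads + 1 = 18.
Maximum height = 18 × 167 = 3006 mm.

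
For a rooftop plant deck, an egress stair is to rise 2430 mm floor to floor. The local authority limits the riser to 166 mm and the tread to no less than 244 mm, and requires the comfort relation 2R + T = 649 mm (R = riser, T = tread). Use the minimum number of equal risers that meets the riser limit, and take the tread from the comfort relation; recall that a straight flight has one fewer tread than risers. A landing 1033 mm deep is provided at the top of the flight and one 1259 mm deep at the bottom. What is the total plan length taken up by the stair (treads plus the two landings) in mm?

6842 mm

2430 / 166 = 14.64, so 15 risers are needed.
Each riser is 2430/15 = 162 mm (≤ 166 mm).
Tread T = 649 − 2 × 162 = 325 mm (≥ 244 mm).
Going = (15 − 1) × 325 = 4550 mm.
Add landings: 4550 + 1033 + 1259 = 6842 mm.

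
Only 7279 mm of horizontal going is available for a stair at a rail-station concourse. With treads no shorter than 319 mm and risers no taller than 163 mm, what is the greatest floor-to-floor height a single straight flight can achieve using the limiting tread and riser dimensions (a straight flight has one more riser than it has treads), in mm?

3749 mm

7279 / 319 = 22.82, so 22 treads fit.
Risers = treads + 1 = 23.
Maximum height = 23 × 163 = 3749 mm.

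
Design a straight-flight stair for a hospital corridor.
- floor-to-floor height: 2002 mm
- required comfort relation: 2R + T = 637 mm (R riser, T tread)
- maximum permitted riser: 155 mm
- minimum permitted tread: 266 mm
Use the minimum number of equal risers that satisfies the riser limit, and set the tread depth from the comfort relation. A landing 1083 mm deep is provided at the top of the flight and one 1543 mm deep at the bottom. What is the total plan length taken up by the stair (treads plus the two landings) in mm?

6574 mm

2002 / 155 = 12.916 → round up to 13 risers.
Each riser is 2002/13 = 154 mm (≤ 155 mm).
From 2R + T = 637: T = 637 − 308 = 329 mm.
Going = (13 − 1) × 329 = 3948 mm.
Enclosure = 3948 + 1083 + 1543 = 6574 mm.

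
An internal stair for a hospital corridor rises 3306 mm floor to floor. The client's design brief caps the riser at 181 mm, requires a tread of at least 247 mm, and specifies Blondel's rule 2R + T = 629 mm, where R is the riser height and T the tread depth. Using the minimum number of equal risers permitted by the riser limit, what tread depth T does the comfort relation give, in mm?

281 mm

3306 / 181 = 18.27, so 19 risers are needed.
Riser R = 3306 / 19 = 174 mm, within the 181 mm limit.
Tread T = 629 − 2 × 174 = 281 mm (≥ 247 mm).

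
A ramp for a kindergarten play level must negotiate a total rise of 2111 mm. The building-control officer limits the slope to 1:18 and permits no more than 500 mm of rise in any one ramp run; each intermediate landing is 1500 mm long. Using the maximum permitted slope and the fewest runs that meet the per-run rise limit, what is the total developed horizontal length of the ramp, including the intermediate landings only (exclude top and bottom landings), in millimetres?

43998 mm

2111 / 500 = 4.222 → round up to 5 ramp runs. That means 4 intermediate landings.
Ramp run (horizontal) at 1:18: 2111 × 18 = 37998 mm.
4 intermediate landings contribute 4 × 1500 = 6000 mm.
Total developed length = 37998 + 6000 = 43998 mm.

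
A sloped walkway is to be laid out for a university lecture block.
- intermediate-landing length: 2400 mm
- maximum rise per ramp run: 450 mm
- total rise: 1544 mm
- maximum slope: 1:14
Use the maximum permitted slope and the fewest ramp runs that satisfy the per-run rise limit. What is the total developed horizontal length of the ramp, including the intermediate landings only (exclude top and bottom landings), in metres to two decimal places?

28.82 m

1544 / 450 = 3.431 → round up to 4 ramp runs. That means 3 intermediate landings.
Horizontal run for 1544 mm of rise at 1:14 is 1544 × 14 = 21616 mm.
Intermediate landings: 3 × 2400 = 7200 mm.
Developed length = 21616 + 7200 = 28816 mm.
= 28.82 m.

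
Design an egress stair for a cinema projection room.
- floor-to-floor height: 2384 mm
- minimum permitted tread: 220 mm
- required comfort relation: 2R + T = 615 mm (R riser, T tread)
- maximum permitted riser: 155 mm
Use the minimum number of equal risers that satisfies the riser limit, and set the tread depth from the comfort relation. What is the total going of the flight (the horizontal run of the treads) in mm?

4755 mm

⌈2384/155⌉ = 16 risers.
R = 2384 ÷ 16 = 149 mm.
Tread T = 615 − 2 × 149 = 317 mm (≥ 220 mm).
Treads = 16 − 1 = 15; going = 15 × 317 = 4755 mm.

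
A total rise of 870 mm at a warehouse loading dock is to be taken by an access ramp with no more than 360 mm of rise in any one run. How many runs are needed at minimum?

3 runs

870 / 360 = 2.42, so 3 ramp runs are needed.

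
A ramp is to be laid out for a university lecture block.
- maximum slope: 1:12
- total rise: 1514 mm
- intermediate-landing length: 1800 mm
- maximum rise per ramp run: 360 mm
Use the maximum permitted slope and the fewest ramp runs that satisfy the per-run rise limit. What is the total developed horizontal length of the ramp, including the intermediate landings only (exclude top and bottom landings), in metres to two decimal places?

25.37 m

At most 360 each: 1514/360 = 4.21, giving 5 ramp runs. That means 4 intermediate landings.
Ramp run (horizontal) at 1:12: 1514 × 12 = 18168 mm.
4 intermediate landings contribute 4 × 1800 = 7200 mm.
Total developed length = 18168 + 7200 = 25368 mm.
= 25.37 m.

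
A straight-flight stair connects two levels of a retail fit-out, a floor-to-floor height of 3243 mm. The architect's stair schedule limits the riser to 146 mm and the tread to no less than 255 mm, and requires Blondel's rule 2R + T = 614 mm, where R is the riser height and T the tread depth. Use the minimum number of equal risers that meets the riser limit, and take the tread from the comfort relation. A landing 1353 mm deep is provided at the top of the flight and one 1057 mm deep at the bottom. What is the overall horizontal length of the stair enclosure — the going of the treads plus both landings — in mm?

9714 mm

⌈3243/146⌉ = 23 risers.
Riser R = 3243 / 23 = 141 mm, within the 146 mm limit.
Tread T = 614 − 2 × 141 = 332 mm (≥ 255 mm).
Going = (23 − 1) × 332 = 7304 mm.
Enclosure = 7304 + 1353 + 1057 = 9714 mm.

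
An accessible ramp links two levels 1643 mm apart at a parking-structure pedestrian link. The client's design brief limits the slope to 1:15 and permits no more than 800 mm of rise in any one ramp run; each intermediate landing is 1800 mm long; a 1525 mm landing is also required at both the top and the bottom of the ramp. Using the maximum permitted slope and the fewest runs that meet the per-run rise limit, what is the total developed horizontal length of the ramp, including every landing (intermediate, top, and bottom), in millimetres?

31295 mm

1643 / 800 = 2.054 → round up to 3 ramp runs. That means 2 intermediate landings.
Ramp run (horizontal) at 1:15: 1643 × 15 = 24645 mm.
2 intermediate landings contribute 2 × 1800 = 3600 mm.
Top and bottom landings: 2 × 1525 = 3050 mm.
Total = 24645 + 3600 + 3050 = 31295 mm.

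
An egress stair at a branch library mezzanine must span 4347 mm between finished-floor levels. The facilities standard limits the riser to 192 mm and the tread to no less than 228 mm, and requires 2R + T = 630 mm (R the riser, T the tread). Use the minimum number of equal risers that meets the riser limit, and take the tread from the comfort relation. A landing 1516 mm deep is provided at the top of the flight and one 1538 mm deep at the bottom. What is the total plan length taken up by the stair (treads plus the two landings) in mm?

4347 / 192 = 22.641 → round up to 23 risers.
Each riser is 4347/23 = 189 mm (≤ 192 mm).
Tread T = 630 − 2 × 189 = 252 mm (≥ 228 mm).
23 risers give 22 treads; going = 22 × 252 = 5544 mm.
Enclosure = 5544 + 1516 + 1538 = 8598 mm.

8598 mm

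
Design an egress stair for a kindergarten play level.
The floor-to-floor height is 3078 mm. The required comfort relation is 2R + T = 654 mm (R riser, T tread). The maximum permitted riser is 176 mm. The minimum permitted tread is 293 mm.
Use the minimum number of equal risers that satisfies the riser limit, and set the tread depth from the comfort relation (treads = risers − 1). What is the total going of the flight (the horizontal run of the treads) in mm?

⌈3078/176⌉ = 18 risers.
Riser R = 3078 / 18 = 171 mm, within the 176 mm limit.
Tread T = 654 − 2 × 171 = 312 mm (≥ 293 mm).
Going = (18 − 1) × 312 = 5304 mm.

5304 mm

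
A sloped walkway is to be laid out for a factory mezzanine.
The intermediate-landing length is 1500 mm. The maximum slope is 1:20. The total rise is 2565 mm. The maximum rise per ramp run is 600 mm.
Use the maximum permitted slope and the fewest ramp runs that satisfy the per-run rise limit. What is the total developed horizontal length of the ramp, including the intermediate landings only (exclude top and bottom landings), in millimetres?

57300 mm

2565 / 600 = 4.28, so 5 ramp runs are needed. That means 4 intermediate landings.
Horizontal run for 2565 mm of rise at 1:20 is 2565 × 20 = 51300 mm.
Intermediate landings: 4 × 1500 = 6000 mm.
Total developed length = 51300 + 6000 = 57300 mm.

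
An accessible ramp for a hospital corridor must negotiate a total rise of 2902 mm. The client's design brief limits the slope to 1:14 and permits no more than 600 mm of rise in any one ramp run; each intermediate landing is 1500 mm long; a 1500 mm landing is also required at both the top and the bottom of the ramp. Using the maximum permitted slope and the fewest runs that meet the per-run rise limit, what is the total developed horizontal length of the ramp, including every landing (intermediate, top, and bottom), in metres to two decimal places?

2902 / 600 = 4.84, so 5 ramp runs are needed. That means 4 intermediate landings.
Ramp run (horizontal) at 1:14: 2902 × 14 = 40628 mm.
4 intermediate landings contribute 4 × 1500 = 6000 mm.
Top and bottom landings: 2 × 1500 = 3000 mm.
Total = 40628 + 6000 + 3000 = 49628 mm.
= 49.63 m.

49.63 m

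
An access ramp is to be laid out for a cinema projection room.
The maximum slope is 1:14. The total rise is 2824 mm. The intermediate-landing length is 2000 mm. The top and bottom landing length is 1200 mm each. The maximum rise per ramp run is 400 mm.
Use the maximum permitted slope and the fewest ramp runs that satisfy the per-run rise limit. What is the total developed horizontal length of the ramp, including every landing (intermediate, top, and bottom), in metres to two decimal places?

2824 / 400 = 7.06, so 8 ramp runs are needed. That means 7 intermediate landings.
Ramp run (horizontal) at 1:14: 2824 × 14 = 39536 mm.
Intermediate landings: 7 × 2000 = 14000 mm.
Top and bottom landings: 2 × 1200 = 2400 mm.
Total = 39536 + 14000 + 2400 = 55936 mm.
= 55.94 m.

55.94 m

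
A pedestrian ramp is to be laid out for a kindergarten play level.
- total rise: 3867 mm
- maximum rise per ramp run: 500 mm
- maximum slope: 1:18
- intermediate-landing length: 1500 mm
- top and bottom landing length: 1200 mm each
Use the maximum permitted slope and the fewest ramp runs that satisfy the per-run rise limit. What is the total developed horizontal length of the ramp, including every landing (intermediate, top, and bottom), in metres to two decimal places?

82.51 m

⌈3867/500⌉ = 8 ramp runs. That means 7 intermediate landings.
Horizontal run for 3867 mm of rise at 1:18 is 3867 × 18 = 69606 mm.
7 intermediate landings contribute 7 × 1500 = 10500 mm.
Top and bottom landings: 2 × 1200 = 2400 mm.
Total = 69606 + 10500 + 2400 = 82506 mm.
= 82.51 m.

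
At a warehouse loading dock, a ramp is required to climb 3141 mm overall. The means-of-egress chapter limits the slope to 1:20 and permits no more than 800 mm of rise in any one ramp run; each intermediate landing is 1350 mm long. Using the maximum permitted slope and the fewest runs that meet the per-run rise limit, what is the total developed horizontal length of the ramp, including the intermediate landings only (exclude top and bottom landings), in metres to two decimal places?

At most 800 each: 3141/800 = 3.93, giving 4 ramp runs. That means 3 intermediate landings.
Horizontal run for 3141 mm of rise at 1:20 is 3141 × 20 = 62820 mm.
3 intermediate landings contribute 3 × 1350 = 4050 mm.
Total developed length = 62820 + 4050 = 66870 mm.
= 66.87 m.

66.87 m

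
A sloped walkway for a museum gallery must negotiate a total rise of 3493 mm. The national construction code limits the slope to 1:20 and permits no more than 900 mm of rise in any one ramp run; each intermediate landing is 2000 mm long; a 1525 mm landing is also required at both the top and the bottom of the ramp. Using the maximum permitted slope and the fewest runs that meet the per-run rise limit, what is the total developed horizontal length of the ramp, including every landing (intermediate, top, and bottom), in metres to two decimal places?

78.91 m

3493 / 900 = 3.88, so 4 ramp runs are needed. That means 3 intermediate landings.
Ramp run (horizontal) at 1:20: 3493 × 20 = 69860 mm.
3 intermediate landings contribute 3 × 2000 = 6000 mm.
Top and bottom landings: 2 × 1525 = 3050 mm.
Total = 69860 + 6000 + 3050 = 78910 mm.
= 78.91 m.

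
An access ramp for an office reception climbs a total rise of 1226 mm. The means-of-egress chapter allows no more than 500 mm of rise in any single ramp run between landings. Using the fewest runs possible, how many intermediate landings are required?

At most 500 each: 1226/500 = 2.45, giving 3 ramp runs.
3 runs are separated by 2 intermediate landings.

2 intermediate landings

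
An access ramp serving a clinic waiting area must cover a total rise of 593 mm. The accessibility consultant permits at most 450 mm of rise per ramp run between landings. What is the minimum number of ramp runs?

2 runs

At most 450 each: 593/450 = 1.32, giving 2 ramp runs.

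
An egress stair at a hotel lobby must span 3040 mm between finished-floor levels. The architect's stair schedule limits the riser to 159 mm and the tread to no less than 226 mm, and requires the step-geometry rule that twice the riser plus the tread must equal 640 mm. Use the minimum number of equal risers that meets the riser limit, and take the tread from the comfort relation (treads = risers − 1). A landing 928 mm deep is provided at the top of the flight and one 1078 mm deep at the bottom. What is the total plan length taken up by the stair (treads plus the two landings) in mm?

3040 / 159 = 19.119 → round up to 20 risers.
R = 3040 ÷ 20 = 152 mm.
From 2R + T = 640: T = 640 − 304 = 336 mm.
20 risers give 19 treads; going = 19 × 336 = 6384 mm.
Add landings: 6384 + 928 + 1078 = 8390 mm.

8390 mm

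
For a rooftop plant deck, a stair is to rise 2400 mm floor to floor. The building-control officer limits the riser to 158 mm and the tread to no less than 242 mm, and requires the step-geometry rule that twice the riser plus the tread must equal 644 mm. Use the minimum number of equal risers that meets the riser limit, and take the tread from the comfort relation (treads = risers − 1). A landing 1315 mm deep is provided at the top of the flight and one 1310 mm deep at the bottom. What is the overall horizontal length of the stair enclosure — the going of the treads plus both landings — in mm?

7785 mm

2400 / 158 = 15.19, so 16 risers are needed.
R = 2400 ÷ 16 = 150 mm.
T = 644 − 2·150 = 344 mm, which satisfies the 242 mm minimum.
Going = (16 − 1) × 344 = 5160 mm.
Enclosure = 5160 + 1315 + 1310 = 7785 mm.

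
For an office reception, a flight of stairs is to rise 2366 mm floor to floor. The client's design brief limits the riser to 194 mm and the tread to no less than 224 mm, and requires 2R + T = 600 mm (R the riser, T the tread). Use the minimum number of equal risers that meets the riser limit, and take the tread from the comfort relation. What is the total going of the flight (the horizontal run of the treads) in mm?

2832 mm

2366 / 194 = 12.196 → round up to 13 risers.
Each riser is 2366/13 = 182 mm (≤ 194 mm).
Tread T = 600 − 2 × 182 = 236 mm (≥ 224 mm).
13 risers give 12 treads; going = 12 × 236 = 2832 mm.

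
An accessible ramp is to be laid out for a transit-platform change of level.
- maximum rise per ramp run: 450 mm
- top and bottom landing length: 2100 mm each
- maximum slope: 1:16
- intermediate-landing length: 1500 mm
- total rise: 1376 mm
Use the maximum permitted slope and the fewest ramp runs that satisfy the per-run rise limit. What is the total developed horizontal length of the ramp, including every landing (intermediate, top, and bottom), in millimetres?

1376 / 450 = 3.058 → round up to 4 ramp runs. That means 3 intermediate landings.
Ramp run (horizontal) at 1:16: 1376 × 16 = 22016 mm.
Intermediate landings: 3 × 1500 = 4500 mm.
Top and bottom landings: 2 × 2100 = 4200 mm.
Total = 22016 + 4500 + 4200 = 30716 mm.

30716 mm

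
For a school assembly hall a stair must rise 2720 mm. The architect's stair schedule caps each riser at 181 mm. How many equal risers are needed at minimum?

16 risers

2720 / 181 = 15.03, so 16 risers are needed.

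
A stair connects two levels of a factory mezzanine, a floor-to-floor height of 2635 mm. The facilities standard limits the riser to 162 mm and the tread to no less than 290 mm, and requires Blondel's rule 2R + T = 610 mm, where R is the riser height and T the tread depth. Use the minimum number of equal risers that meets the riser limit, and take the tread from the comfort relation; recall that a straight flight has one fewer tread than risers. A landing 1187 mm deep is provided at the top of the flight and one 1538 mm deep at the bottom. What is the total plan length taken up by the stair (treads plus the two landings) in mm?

2635 / 162 = 16.27, so 17 risers are needed.
Each riser is 2635/17 = 155 mm (≤ 162 mm).
T = 610 − 2·155 = 300 mm, which satisfies the 290 mm minimum.
Treads = 17 − 1 = 16; going = 16 × 300 = 4800 mm.
Enclosure = 4800 + 1187 + 1538 = 7525 mm.

7525 mm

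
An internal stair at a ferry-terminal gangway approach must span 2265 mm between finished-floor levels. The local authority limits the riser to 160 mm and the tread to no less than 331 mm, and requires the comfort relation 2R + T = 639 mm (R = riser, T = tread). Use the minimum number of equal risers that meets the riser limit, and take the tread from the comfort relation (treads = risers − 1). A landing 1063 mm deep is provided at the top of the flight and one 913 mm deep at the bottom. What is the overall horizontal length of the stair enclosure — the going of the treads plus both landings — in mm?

6694 mm

At most 160 each: 2265/160 = 14.16, giving 15 risers.
Riser R = 2265 / 15 = 151 mm, within the 160 mm limit.
From 2R + T = 639: T = 639 − 302 = 337 mm.
Treads = 15 − 1 = 14; going = 14 × 337 = 4718 mm.
Enclosure = 4718 + 1063 + 913 = 6694 mm.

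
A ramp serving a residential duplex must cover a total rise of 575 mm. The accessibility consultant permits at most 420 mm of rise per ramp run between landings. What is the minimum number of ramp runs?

575 / 420 = 1.37, so 2 ramp runs are needed.

2 runs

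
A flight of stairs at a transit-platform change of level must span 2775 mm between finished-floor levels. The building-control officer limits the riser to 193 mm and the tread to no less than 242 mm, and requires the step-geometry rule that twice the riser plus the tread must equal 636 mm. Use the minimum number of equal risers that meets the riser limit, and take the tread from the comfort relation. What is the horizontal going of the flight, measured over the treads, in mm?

2775 / 193 = 14.38, so 15 risers are needed.
R = 2775 ÷ 15 = 185 mm.
From 2R + T = 636: T = 636 − 370 = 266 mm.
Going = (15 − 1) × 266 = 3724 mm.

3724 mm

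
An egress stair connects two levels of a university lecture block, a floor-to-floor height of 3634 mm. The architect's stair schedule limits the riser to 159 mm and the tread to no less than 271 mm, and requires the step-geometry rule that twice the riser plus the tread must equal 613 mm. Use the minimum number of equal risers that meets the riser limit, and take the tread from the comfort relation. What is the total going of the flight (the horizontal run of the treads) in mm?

⌈3634/159⌉ = 23 risers.
Each riser is 3634/23 = 158 mm (≤ 159 mm).
From 2R + T = 613: T = 613 − 316 = 297 mm.
Going = (23 − 1) × 297 = 6534 mm.

6534 mm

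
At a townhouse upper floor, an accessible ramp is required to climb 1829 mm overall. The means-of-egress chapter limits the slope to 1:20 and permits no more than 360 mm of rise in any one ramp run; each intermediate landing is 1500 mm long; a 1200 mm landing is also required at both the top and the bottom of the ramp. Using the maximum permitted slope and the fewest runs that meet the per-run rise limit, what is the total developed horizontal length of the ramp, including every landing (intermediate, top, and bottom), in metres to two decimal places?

46.48 m

1829 / 360 = 5.081 → round up to 6 ramp runs. That means 5 intermediate landings.
Horizontal run for 1829 mm of rise at 1:20 is 1829 × 20 = 36580 mm.
5 intermediate landings contribute 5 × 1500 = 7500 mm.
Top and bottom landings: 2 × 1200 = 2400 mm.
Total = 36580 + 7500 + 2400 = 46480 mm.
= 46.48 m.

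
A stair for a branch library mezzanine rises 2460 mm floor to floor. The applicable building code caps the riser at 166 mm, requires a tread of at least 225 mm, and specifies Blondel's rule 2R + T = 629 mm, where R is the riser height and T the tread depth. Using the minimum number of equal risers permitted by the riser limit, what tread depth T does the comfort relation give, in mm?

301 mm

⌈2460/166⌉ = 15 risers.
Each riser is 2460/15 = 164 mm (≤ 166 mm).
From 2R + T = 629: T = 629 − 328 = 301 mm.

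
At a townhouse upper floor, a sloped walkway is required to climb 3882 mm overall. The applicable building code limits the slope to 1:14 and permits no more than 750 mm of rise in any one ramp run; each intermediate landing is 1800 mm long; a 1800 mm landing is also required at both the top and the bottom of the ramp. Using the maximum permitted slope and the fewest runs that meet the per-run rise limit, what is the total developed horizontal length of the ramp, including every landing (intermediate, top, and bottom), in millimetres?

⌈3882/750⌉ = 6 ramp runs. That means 5 intermediate landings.
Ramp run (horizontal) at 1:14: 3882 × 14 = 54348 mm.
Intermediate landings: 5 × 1800 = 9000 mm.
Top and bottom landings: 2 × 1800 = 3600 mm.
Total = 54348 + 9000 + 3600 = 66948 mm.

66948 mm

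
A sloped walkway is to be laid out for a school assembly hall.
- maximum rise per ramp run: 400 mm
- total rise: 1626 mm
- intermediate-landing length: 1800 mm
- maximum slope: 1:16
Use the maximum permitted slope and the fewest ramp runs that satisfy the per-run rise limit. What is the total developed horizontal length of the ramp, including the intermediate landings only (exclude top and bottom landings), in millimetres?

33216 mm

⌈1626/400⌉ = 5 ramp runs. That means 4 intermediate landings.
Horizontal run for 1626 mm of rise at 1:16 is 1626 × 16 = 26016 mm.
Intermediate landings: 4 × 1800 = 7200 mm.
Developed length = 26016 + 7200 = 33216 mm.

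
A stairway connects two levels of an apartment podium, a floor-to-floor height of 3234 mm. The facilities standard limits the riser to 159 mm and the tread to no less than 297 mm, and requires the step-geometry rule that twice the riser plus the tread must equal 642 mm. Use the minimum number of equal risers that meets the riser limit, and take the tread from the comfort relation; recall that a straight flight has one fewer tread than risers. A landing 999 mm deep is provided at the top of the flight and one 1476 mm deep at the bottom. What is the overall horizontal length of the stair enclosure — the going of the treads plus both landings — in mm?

At most 159 each: 3234/159 = 20.34, giving 21 risers.
Each riser is 3234/21 = 154 mm (≤ 159 mm).
Tread T = 642 − 2 × 154 = 334 mm (≥ 297 mm).
21 risers give 20 treads; going = 20 × 334 = 6680 mm.
Enclosure = 6680 + 999 + 1476 = 9155 mm.

9155 mm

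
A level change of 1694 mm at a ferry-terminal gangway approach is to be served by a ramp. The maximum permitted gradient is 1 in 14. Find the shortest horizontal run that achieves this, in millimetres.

23716 mm

Run = rise × 14 = 1694 × 14 = 23716 mm.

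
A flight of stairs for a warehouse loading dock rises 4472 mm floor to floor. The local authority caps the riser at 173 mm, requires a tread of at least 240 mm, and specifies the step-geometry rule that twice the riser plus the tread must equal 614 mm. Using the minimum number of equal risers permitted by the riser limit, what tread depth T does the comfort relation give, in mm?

⌈4472/173⌉ = 26 risers.
R = 4472 ÷ 26 = 172 mm.
From 2R + T = 614: T = 614 − 344 = 270 mm.

270 mm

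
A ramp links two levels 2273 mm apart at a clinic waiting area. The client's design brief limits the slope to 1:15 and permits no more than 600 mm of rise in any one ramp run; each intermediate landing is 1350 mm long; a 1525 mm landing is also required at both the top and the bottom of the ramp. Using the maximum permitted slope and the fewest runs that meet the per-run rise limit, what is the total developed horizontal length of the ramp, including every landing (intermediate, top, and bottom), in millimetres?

41195 mm

⌈2273/600⌉ = 4 ramp runs. That means 3 intermediate landings.
Ramp run (horizontal) at 1:15: 2273 × 15 = 34095 mm.
Intermediate landings: 3 × 1350 = 4050 mm.
Top and bottom landings: 2 × 1525 = 3050 mm.
Total = 34095 + 4050 + 3050 = 41195 mm.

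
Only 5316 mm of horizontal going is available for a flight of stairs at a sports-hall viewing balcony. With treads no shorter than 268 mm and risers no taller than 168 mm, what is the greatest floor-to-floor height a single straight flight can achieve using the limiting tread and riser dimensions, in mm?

3360 mm

Treads that fit: ⌊5316 / 268⌋ = 19.
Risers = treads + 1 = 20.
Maximum height = 20 × 168 = 3360 mm.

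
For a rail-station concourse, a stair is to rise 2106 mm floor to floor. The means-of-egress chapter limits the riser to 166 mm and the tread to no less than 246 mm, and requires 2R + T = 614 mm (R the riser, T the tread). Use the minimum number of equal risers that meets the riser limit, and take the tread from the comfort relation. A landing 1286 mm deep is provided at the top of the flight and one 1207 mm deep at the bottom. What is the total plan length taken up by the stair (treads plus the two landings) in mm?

5973 mm

At most 166 each: 2106/166 = 12.69, giving 13 risers.
Riser R = 2106 / 13 = 162 mm, within the 166 mm limit.
T = 614 − 2·162 = 290 mm, which satisfies the 246 mm minimum.
Going = (13 − 1) × 290 = 3480 mm.
Enclosure = 3480 + 1286 + 1207 = 5973 mm.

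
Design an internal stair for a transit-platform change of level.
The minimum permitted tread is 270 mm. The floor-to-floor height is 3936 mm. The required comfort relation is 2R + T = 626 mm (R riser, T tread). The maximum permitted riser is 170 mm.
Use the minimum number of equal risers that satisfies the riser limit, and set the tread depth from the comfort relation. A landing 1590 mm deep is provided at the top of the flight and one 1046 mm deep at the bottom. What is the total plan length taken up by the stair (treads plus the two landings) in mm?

9490 mm

⌈3936/170⌉ = 24 risers.
Each riser is 3936/24 = 164 mm (≤ 170 mm).
From 2R + T = 626: T = 626 − 328 = 298 mm.
Treads = 24 − 1 = 23; going = 23 × 298 = 6854 mm.
Enclosure = 6854 + 1590 + 1046 = 9490 mm.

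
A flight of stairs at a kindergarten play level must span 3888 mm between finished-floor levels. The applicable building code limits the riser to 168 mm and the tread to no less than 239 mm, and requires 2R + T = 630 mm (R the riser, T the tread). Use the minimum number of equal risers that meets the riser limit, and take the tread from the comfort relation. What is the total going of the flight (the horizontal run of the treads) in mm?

7038 mm

3888 / 168 = 23.14, so 24 risers are needed.
Riser R = 3888 / 24 = 162 mm, within the 168 mm limit.
From 2R + T = 630: T = 630 − 324 = 306 mm.
Treads = 24 − 1 = 23; going = 23 × 306 = 7038 mm.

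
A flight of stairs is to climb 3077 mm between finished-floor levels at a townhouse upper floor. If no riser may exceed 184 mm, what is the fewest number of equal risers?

17 risers

3077 / 184 = 16.72, so 17 risers are needed.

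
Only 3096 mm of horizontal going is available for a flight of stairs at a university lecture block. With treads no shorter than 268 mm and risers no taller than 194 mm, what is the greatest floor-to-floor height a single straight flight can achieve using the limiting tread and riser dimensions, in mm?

Treads that fit: ⌊3096 / 268⌋ = 11.
Risers = treads + 1 = 12.
Maximum height = 12 × 194 = 2328 mm.

2328 mm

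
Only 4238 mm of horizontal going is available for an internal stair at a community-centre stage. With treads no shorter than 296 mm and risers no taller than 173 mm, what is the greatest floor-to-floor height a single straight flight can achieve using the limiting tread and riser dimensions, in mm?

Treads that fit: ⌊4238 / 296⌋ = 14.
Risers = treads + 1 = 15.
Maximum height = 15 × 173 = 2595 mm.

2595 mm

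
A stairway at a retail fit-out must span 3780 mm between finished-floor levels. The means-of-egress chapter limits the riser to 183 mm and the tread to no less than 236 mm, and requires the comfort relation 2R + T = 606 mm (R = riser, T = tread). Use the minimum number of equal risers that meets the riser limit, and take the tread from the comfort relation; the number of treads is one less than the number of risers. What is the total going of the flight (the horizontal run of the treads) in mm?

3780 / 183 = 20.66, so 21 risers are needed.
R = 3780 ÷ 21 = 180 mm.
T = 606 − 2·180 = 246 mm, which satisfies the 236 mm minimum.
Going = (21 − 1) × 246 = 4920 mm.

4920 mm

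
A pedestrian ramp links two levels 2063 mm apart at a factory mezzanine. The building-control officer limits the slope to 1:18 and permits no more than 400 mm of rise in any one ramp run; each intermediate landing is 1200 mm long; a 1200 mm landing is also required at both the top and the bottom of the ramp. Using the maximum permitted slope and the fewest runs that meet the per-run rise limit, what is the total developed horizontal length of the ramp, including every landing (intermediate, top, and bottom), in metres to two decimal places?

45.53 m

⌈2063/400⌉ = 6 ramp runs. That means 5 intermediate landings.
Ramp run (horizontal) at 1:18: 2063 × 18 = 37134 mm.
Intermediate landings: 5 × 1200 = 6000 mm.
Top and bottom landings: 2 × 1200 = 2400 mm.
Total = 37134 + 6000 + 2400 = 45534 mm.
= 45.53 m.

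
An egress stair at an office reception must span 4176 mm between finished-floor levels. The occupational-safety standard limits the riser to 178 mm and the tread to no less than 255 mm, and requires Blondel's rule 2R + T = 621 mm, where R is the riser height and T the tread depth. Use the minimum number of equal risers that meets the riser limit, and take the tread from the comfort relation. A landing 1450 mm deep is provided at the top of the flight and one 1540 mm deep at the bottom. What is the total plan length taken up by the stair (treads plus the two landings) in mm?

9269 mm

⌈4176/178⌉ = 24 risers.
Riser R = 4176 / 24 = 174 mm, within the 178 mm limit.
From 2R + T = 621: T = 621 − 348 = 273 mm.
24 risers give 23 treads; going = 23 × 273 = 6279 mm.
Add landings: 6279 + 1450 + 1540 = 9269 mm.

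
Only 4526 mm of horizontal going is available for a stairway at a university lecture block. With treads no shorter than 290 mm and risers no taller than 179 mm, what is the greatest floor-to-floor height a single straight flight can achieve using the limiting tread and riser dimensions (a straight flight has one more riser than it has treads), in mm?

Treads that fit: ⌊4526 / 290⌋ = 15.
Risers = treads + 1 = 16.
Maximum height = 16 × 179 = 2864 mm.

2864 mm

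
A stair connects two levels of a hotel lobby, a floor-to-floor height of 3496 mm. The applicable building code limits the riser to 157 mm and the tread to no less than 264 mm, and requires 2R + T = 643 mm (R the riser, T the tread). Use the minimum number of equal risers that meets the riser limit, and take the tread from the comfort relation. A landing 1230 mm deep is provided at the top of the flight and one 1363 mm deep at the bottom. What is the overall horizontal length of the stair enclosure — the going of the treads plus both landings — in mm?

10051 mm

At most 157 each: 3496/157 = 22.27, giving 23 risers.
R = 3496 ÷ 23 = 152 mm.
T = 643 − 2·152 = 339 mm, which satisfies the 264 mm minimum.
Treads = 23 − 1 = 22; going = 22 × 339 = 7458 mm.
Enclosure = 7458 + 1230 + 1363 = 10051 mm.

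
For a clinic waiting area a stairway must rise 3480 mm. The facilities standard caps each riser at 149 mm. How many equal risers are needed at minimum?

24 risers

At most 149 each: 3480/149 = 23.36, giving 24 risers.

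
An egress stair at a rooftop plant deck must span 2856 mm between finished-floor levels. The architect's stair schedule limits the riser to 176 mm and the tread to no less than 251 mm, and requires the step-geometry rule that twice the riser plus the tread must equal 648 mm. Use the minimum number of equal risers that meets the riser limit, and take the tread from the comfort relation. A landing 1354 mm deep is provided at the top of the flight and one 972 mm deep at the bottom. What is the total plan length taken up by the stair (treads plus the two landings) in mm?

⌈2856/176⌉ = 17 risers.
Each riser is 2856/17 = 168 mm (≤ 176 mm).
From 2R + T = 648: T = 648 − 336 = 312 mm.
17 risers give 16 treads; going = 16 × 312 = 4992 mm.
Enclosure = 4992 + 1354 + 972 = 7318 mm.

7318 mm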